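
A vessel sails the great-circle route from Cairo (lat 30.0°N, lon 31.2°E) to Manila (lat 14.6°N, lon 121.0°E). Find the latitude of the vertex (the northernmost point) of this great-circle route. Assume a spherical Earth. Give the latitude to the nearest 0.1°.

≈ 32.3°N

The great circle lies in the plane with unit normal n̂ = (p₁ × p₂)/|p₁ × p₂|.
Here n̂_z ≈ +0.845; the vertex latitude is φ_max = arccos|n̂_z| ≈ 32.3°.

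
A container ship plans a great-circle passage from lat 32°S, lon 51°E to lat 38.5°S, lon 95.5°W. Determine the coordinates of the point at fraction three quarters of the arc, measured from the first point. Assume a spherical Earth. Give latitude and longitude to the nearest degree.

≈ lat 59°S, lon 71°W

The haversine formula gives a central angle δ ≈ 1.796 rad (102.9°) between the endpoints.
Interpolate at f = 3/4 with slerp weights a = sin((1−f)δ)/sin δ ≈ 0.445, b = sin(fδ)/sin δ ≈ 1.000.
p = a·p₁ + b·p₂ ≈ (0.163, -0.486, -0.859); φ = arcsin(p_z) ≈ -59.18°, λ = atan2(p_y, p_x) ≈ -71.49°.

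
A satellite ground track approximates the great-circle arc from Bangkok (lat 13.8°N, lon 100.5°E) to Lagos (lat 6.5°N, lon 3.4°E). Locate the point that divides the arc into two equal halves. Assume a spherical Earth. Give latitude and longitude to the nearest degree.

≈ lat 15°N, lon 51°E

Convert each endpoint to a unit vector on the sphere (x = cos φ cos λ, y = cos φ sin λ, z = sin φ).
The central angle between the endpoints is δ = arccos(p₁·p₂) ≈ 1.663 rad (95.3°).
Interpolate at f = 1/2 with slerp weights a = sin((1−f)δ)/sin δ ≈ 0.742, b = sin(fδ)/sin δ ≈ 0.742.
p = a·p₁ + b·p₂ ≈ (0.605, 0.752, 0.261); φ = arcsin(p_z) ≈ 15.13°, λ = atan2(p_y, p_x) ≈ 51.21°.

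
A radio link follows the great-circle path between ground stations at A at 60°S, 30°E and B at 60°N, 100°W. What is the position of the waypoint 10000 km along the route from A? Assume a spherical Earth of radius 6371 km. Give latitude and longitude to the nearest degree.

≈ 11°N, 41°W

Write both endpoints as unit vectors p₁, p₂ with components (cos φ cos λ, cos φ sin λ, sin φ).
The central angle between the endpoints is δ = arccos(p₁·p₂) ≈ 2.716 rad (155.6°). The total great-circle distance is δ·R ≈ 2.716 × 6371 ≈ 17302 km, so the target fraction is f = 10000/17302 ≈ 0.578.
Interpolate at f ≈ 0.578 with slerp weights a = sin((1−f)δ)/sin δ ≈ 2.206, b = sin(fδ)/sin δ ≈ 2.421.
p = a·p₁ + b·p₂ ≈ (0.745, -0.641, 0.186); φ = arcsin(p_z) ≈ 10.73°, λ = atan2(p_y, p_x) ≈ -40.69°.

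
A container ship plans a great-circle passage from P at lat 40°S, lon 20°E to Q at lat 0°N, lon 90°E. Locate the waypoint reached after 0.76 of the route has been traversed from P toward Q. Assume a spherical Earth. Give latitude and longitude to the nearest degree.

≈ lat 12°S, lon 76°E

Write both endpoints as unit vectors p₁, p₂ with components (cos φ cos λ, cos φ sin λ, sin φ).
The central angle between the endpoints is δ = arccos(p₁·p₂) ≈ 1.306 rad (74.8°).
Interpolate at f = 0.76 with slerp weights a = sin((1−f)δ)/sin δ ≈ 0.319, b = sin(fδ)/sin δ ≈ 0.868.
p = a·p₁ + b·p₂ ≈ (0.230, 0.951, -0.205); φ = arcsin(p_z) ≈ -11.85°, λ = atan2(p_y, p_x) ≈ 76.41°.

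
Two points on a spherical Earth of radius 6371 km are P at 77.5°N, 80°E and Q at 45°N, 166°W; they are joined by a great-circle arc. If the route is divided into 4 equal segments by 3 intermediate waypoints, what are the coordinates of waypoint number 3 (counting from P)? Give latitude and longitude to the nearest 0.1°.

The haversine formula gives a central angle δ ≈ 0.892 rad (51.1°) between the endpoints.
Interpolate at f = 3/4 with slerp weights a = sin((1−f)δ)/sin δ ≈ 0.284, b = sin(fδ)/sin δ ≈ 0.797.
p = a·p₁ + b·p₂ ≈ (-0.536, -0.076, 0.841); φ = arcsin(p_z) ≈ 57.23°, λ = atan2(p_y, p_x) ≈ -171.96°.

≈ 57.2°N, 172.0°W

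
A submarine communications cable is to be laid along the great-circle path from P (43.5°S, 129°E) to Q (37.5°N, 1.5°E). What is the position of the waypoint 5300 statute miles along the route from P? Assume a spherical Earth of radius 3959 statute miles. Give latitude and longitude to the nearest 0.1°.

From cos δ = sin φ₁ sin φ₂ + cos φ₁ cos φ₂ cos Δλ, the central angle is δ ≈ 2.449 rad (140.3°). The total great-circle distance is δ·R ≈ 2.449 × 3959 ≈ 9694 mi, so the target fraction is f = 5300/9694 ≈ 0.547.
Interpolate at f ≈ 0.547 with slerp weights a = sin((1−f)δ)/sin δ ≈ 1.402, b = sin(fδ)/sin δ ≈ 1.523.
p = a·p₁ + b·p₂ ≈ (0.568, 0.822, -0.038); φ = arcsin(p_z) ≈ -2.16°, λ = atan2(p_y, p_x) ≈ 55.35°.

≈ (2.2°S, 55.3°E)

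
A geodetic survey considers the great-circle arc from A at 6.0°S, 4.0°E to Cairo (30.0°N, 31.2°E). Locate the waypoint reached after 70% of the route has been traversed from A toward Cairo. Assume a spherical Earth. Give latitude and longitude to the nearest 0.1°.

≈ 19.5°N, 22.1°E

Convert each endpoint to a unit vector on the sphere (x = cos φ cos λ, y = cos φ sin λ, z = sin φ).
The central angle between the endpoints is δ = arccos(p₁·p₂) ≈ 0.776 rad (44.5°).
Interpolate at f = 0.70 with slerp weights a = sin((1−f)δ)/sin δ ≈ 0.329, b = sin(fδ)/sin δ ≈ 0.738.
p = a·p₁ + b·p₂ ≈ (0.873, 0.354, 0.335); φ = arcsin(p_z) ≈ 19.54°, λ = atan2(p_y, p_x) ≈ 22.06°.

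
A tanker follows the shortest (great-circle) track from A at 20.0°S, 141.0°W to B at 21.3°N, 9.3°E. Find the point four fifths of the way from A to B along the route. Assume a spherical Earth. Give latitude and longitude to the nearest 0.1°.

Convert each endpoint to a unit vector on the sphere (x = cos φ cos λ, y = cos φ sin λ, z = sin φ).
The central angle between the endpoints is δ = arccos(p₁·p₂) ≈ 2.657 rad (152.2°).
Interpolate at f = 4/5 with slerp weights a = sin((1−f)δ)/sin δ ≈ 1.087, b = sin(fδ)/sin δ ≈ 1.824.
p = a·p₁ + b·p₂ ≈ (0.883, -0.368, 0.291); φ = arcsin(p_z) ≈ 16.90°, λ = atan2(p_y, p_x) ≈ -22.64°.

≈ 16.9°N, 22.6°W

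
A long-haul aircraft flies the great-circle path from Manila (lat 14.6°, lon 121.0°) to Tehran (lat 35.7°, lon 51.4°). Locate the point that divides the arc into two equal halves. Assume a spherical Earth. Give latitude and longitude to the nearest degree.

≈ lat 30°, lon 90°

From cos δ = sin φ₁ sin φ₂ + cos φ₁ cos φ₂ cos Δλ, the central angle is δ ≈ 1.136 rad (65.1°).
Interpolate at f = 1/2 with slerp weights a = sin((1−f)δ)/sin δ ≈ 0.593, b = sin(fδ)/sin δ ≈ 0.593.
p = a·p₁ + b·p₂ ≈ (0.005, 0.868, 0.496); φ = arcsin(p_z) ≈ 29.71°, λ = atan2(p_y, p_x) ≈ 89.68°.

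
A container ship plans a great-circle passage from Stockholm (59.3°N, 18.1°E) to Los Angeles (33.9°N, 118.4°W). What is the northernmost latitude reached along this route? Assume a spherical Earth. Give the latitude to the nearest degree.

The great circle lies in the plane with unit normal n̂ = (p₁ × p₂)/|p₁ × p₂|.
Here n̂_z ≈ -0.296; the vertex latitude is φ_max = arccos|n̂_z| ≈ 72.8°.

≈ 73°N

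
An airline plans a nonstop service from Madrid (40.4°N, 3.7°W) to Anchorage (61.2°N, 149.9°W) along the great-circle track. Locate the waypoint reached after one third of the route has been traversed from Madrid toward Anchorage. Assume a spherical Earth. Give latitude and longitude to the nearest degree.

From cos δ = sin φ₁ sin φ₂ + cos φ₁ cos φ₂ cos Δλ, the central angle is δ ≈ 1.305 rad (74.7°).
Interpolate at f = 1/3 with slerp weights a = sin((1−f)δ)/sin δ ≈ 0.792, b = sin(fδ)/sin δ ≈ 0.437.
p = a·p₁ + b·p₂ ≈ (0.420, -0.144, 0.896); φ = arcsin(p_z) ≈ 63.64°, λ = atan2(p_y, p_x) ≈ -18.98°.

≈ 64°N, 19°W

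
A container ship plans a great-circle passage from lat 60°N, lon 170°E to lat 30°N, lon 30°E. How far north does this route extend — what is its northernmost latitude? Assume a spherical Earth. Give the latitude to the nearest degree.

≈ 74°N

The great circle lies in the plane with unit normal n̂ = (p₁ × p₂)/|p₁ × p₂|.
Here n̂_z ≈ -0.280; the vertex latitude is φ_max = arccos|n̂_z| ≈ 73.8°.
Check via Clairaut: cos φ_max = |cos φ₁| · sin C = cos(60.0°)·sin(34.0°) ≈ 0.280, again giving ≈ 73.8°.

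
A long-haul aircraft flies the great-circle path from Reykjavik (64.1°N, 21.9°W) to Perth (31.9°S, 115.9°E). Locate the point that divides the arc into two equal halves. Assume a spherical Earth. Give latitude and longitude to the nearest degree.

≈ (32°N, 87°E)

Convert each endpoint to a unit vector on the sphere (x = cos φ cos λ, y = cos φ sin λ, z = sin φ).
The central angle between the endpoints is δ = arccos(p₁·p₂) ≈ 2.419 rad (138.6°).
Interpolate at f = 1/2 with slerp weights a = sin((1−f)δ)/sin δ ≈ 1.414, b = sin(fδ)/sin δ ≈ 1.414.
p = a·p₁ + b·p₂ ≈ (0.049, 0.850, 0.525); φ = arcsin(p_z) ≈ 31.66°, λ = atan2(p_y, p_x) ≈ 86.72°.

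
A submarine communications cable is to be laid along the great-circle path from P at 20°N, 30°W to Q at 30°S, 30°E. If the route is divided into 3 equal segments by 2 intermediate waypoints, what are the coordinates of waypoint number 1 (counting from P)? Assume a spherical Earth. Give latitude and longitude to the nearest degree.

Write both endpoints as unit vectors p₁, p₂ with components (cos φ cos λ, cos φ sin λ, sin φ).
The central angle between the endpoints is δ = arccos(p₁·p₂) ≈ 1.333 rad (76.4°).
Interpolate at f = 1/3 with slerp weights a = sin((1−f)δ)/sin δ ≈ 0.799, b = sin(fδ)/sin δ ≈ 0.442.
p = a·p₁ + b·p₂ ≈ (0.982, -0.184, 0.052); φ = arcsin(p_z) ≈ 2.98°, λ = atan2(p_y, p_x) ≈ -10.60°.

≈ 3°N, 11°W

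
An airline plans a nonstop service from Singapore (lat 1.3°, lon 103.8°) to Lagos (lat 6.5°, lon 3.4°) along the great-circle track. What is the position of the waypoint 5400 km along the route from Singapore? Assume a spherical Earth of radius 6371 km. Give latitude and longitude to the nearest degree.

Write both endpoints as unit vectors p₁, p₂ with components (cos φ cos λ, cos φ sin λ, sin φ).
The central angle between the endpoints is δ = arccos(p₁·p₂) ≈ 1.748 rad (100.2°). The total great-circle distance is δ·R ≈ 1.748 × 6371 ≈ 11140 km, so the target fraction is f = 5400/11140 ≈ 0.485.
Interpolate at f ≈ 0.485 with slerp weights a = sin((1−f)δ)/sin δ ≈ 0.796, b = sin(fδ)/sin δ ≈ 0.762.
p = a·p₁ + b·p₂ ≈ (0.566, 0.818, 0.104); φ = arcsin(p_z) ≈ 5.99°, λ = atan2(p_y, p_x) ≈ 55.35°.

≈ lat 6°, lon 55°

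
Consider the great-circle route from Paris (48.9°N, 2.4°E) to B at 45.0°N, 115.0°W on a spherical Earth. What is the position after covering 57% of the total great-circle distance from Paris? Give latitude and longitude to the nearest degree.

≈ 63°N, 71°W

Convert each endpoint to a unit vector on the sphere (x = cos φ cos λ, y = cos φ sin λ, z = sin φ).
The central angle between the endpoints is δ = arccos(p₁·p₂) ≈ 1.246 rad (71.4°).
Interpolate at f = 0.57 with slerp weights a = sin((1−f)δ)/sin δ ≈ 0.539, b = sin(fδ)/sin δ ≈ 0.688.
p = a·p₁ + b·p₂ ≈ (0.148, -0.426, 0.892); φ = arcsin(p_z) ≈ 63.18°, λ = atan2(p_y, p_x) ≈ -70.82°.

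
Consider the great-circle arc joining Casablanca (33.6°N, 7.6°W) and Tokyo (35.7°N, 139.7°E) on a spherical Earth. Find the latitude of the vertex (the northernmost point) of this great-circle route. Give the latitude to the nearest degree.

≈ 68°N

The great circle lies in the plane with unit normal n̂ = (p₁ × p₂)/|p₁ × p₂|.
Here n̂_z ≈ +0.377; the vertex latitude is φ_max = arccos|n̂_z| ≈ 67.9°.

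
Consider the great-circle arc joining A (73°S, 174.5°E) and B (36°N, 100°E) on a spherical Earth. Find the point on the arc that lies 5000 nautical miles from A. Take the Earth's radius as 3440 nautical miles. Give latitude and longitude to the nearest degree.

Convert each endpoint to a unit vector on the sphere (x = cos φ cos λ, y = cos φ sin λ, z = sin φ).
The central angle between the endpoints is δ = arccos(p₁·p₂) ≈ 2.093 rad (119.9°). The total great-circle distance is δ·R ≈ 2.093 × 3440 ≈ 7200 nmi, so the target fraction is f = 5000/7200 ≈ 0.694.
Interpolate at f ≈ 0.694 with slerp weights a = sin((1−f)δ)/sin δ ≈ 0.689, b = sin(fδ)/sin δ ≈ 1.146.
p = a·p₁ + b·p₂ ≈ (-0.361, 0.932, 0.015); φ = arcsin(p_z) ≈ 0.85°, λ = atan2(p_y, p_x) ≈ 111.19°.

≈ (1°N, 111°E)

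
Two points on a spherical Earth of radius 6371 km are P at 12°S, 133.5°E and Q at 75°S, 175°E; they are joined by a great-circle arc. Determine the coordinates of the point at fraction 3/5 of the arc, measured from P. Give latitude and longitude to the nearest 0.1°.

≈ 51.2°S, 144.6°E

Write both endpoints as unit vectors p₁, p₂ with components (cos φ cos λ, cos φ sin λ, sin φ).
The central angle between the endpoints is δ = arccos(p₁·p₂) ≈ 1.170 rad (67.0°).
Interpolate at f = 3/5 with slerp weights a = sin((1−f)δ)/sin δ ≈ 0.490, b = sin(fδ)/sin δ ≈ 0.701.
p = a·p₁ + b·p₂ ≈ (-0.511, 0.363, -0.779); φ = arcsin(p_z) ≈ -51.19°, λ = atan2(p_y, p_x) ≈ 144.56°.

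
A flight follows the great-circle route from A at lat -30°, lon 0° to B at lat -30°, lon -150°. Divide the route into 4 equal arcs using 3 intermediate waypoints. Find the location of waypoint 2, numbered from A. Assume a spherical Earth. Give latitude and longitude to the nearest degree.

≈ lat -66°, lon -75°

Convert each endpoint to a unit vector on the sphere (x = cos φ cos λ, y = cos φ sin λ, z = sin φ).
The central angle between the endpoints is δ = arccos(p₁·p₂) ≈ 1.982 rad (113.5°).
Interpolate at f = 2/4 with slerp weights a = sin((1−f)δ)/sin δ ≈ 0.913, b = sin(fδ)/sin δ ≈ 0.913.
p = a·p₁ + b·p₂ ≈ (0.106, -0.395, -0.913); φ = arcsin(p_z) ≈ -65.85°, λ = atan2(p_y, p_x) ≈ -75.00°.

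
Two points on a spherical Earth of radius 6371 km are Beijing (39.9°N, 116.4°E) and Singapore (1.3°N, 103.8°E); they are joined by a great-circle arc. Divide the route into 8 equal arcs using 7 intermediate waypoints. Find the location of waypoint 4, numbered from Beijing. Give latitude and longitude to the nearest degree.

Convert each endpoint to a unit vector on the sphere (x = cos φ cos λ, y = cos φ sin λ, z = sin φ).
The central angle between the endpoints is δ = arccos(p₁·p₂) ≈ 0.703 rad (40.3°).
Interpolate at f = 4/8 with slerp weights a = sin((1−f)δ)/sin δ ≈ 0.533, b = sin(fδ)/sin δ ≈ 0.533.
p = a·p₁ + b·p₂ ≈ (-0.309, 0.883, 0.354); φ = arcsin(p_z) ≈ 20.71°, λ = atan2(p_y, p_x) ≈ 109.27°.

≈ 21°N, 109°E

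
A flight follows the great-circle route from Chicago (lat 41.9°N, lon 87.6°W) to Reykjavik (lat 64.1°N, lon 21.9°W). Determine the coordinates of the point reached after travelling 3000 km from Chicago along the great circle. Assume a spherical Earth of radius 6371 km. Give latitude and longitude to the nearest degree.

Convert each endpoint to a unit vector on the sphere (x = cos φ cos λ, y = cos φ sin λ, z = sin φ).
The central angle between the endpoints is δ = arccos(p₁·p₂) ≈ 0.746 rad (42.7°). The total great-circle distance is δ·R ≈ 0.746 × 6371 ≈ 4752 km, so the target fraction is f = 3000/4752 ≈ 0.631.
Interpolate at f ≈ 0.631 with slerp weights a = sin((1−f)δ)/sin δ ≈ 0.400, b = sin(fδ)/sin δ ≈ 0.669.
p = a·p₁ + b·p₂ ≈ (0.283, -0.406, 0.869); φ = arcsin(p_z) ≈ 60.30°, λ = atan2(p_y, p_x) ≈ -55.11°.

≈ lat 60°N, lon 55°W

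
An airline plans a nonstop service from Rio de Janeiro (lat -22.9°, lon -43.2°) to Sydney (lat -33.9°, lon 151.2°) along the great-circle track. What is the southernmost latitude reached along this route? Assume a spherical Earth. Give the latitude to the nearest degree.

≈ -77°

The great circle lies in the plane with unit normal n̂ = (p₁ × p₂)/|p₁ × p₂|.
Here n̂_z ≈ -0.223; the vertex latitude is φ_max = arccos|n̂_z| ≈ 77.1°.
Check via Clairaut: cos φ_max = |cos φ₁| · sin C = cos(22.9°)·sin(166.0°) ≈ 0.223, again giving ≈ 77.1°.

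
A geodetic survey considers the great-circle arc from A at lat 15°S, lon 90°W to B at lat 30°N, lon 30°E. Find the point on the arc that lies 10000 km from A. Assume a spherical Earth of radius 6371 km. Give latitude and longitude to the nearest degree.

Write both endpoints as unit vectors p₁, p₂ with components (cos φ cos λ, cos φ sin λ, sin φ).
The central angle between the endpoints is δ = arccos(p₁·p₂) ≈ 2.150 rad (123.2°). The total great-circle distance is δ·R ≈ 2.150 × 6371 ≈ 13700 km, so the target fraction is f = 10000/13700 ≈ 0.730.
Interpolate at f ≈ 0.730 with slerp weights a = sin((1−f)δ)/sin δ ≈ 0.656, b = sin(fδ)/sin δ ≈ 1.195.
p = a·p₁ + b·p₂ ≈ (0.896, -0.116, 0.428); φ = arcsin(p_z) ≈ 25.33°, λ = atan2(p_y, p_x) ≈ -7.37°.

≈ lat 25°N, lon 7°W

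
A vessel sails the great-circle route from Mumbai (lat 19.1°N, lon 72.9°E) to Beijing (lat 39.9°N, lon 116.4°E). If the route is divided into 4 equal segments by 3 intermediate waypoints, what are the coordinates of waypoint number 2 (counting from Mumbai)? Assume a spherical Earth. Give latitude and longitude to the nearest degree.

≈ lat 31°N, lon 92°E

The haversine formula gives a central angle δ ≈ 0.744 rad (42.6°) between the endpoints.
Interpolate at f = 2/4 with slerp weights a = sin((1−f)δ)/sin δ ≈ 0.537, b = sin(fδ)/sin δ ≈ 0.537.
p = a·p₁ + b·p₂ ≈ (-0.034, 0.854, 0.520); φ = arcsin(p_z) ≈ 31.33°, λ = atan2(p_y, p_x) ≈ 92.28°.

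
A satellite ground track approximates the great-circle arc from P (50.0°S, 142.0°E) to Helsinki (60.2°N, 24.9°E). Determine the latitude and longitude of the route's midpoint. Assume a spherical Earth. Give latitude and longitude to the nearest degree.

Write both endpoints as unit vectors p₁, p₂ with components (cos φ cos λ, cos φ sin λ, sin φ).
The central angle between the endpoints is δ = arccos(p₁·p₂) ≈ 2.515 rad (144.1°).
Interpolate at f = 1/2 with slerp weights a = sin((1−f)δ)/sin δ ≈ 1.623, b = sin(fδ)/sin δ ≈ 1.623.
p = a·p₁ + b·p₂ ≈ (-0.090, 0.982, 0.165); φ = arcsin(p_z) ≈ 9.50°, λ = atan2(p_y, p_x) ≈ 95.26°.

≈ (10°N, 95°E)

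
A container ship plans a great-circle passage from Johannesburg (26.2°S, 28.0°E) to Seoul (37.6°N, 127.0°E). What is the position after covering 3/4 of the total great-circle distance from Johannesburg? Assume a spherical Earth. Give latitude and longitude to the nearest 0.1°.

From cos δ = sin φ₁ sin φ₂ + cos φ₁ cos φ₂ cos Δλ, the central angle is δ ≈ 1.961 rad (112.4°).
Interpolate at f = 3/4 with slerp weights a = sin((1−f)δ)/sin δ ≈ 0.509, b = sin(fδ)/sin δ ≈ 1.076.
p = a·p₁ + b·p₂ ≈ (-0.110, 0.895, 0.432); φ = arcsin(p_z) ≈ 25.57°, λ = atan2(p_y, p_x) ≈ 96.98°.

≈ 25.6°N, 97.0°E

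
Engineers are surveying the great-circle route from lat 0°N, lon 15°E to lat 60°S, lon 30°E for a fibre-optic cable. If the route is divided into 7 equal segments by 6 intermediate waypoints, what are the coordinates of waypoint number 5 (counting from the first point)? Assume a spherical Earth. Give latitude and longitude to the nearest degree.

≈ lat 43°S, lon 23°E

From cos δ = sin φ₁ sin φ₂ + cos φ₁ cos φ₂ cos Δλ, the central angle is δ ≈ 1.067 rad (61.1°).
Interpolate at f = 5/7 with slerp weights a = sin((1−f)δ)/sin δ ≈ 0.343, b = sin(fδ)/sin δ ≈ 0.788.
p = a·p₁ + b·p₂ ≈ (0.672, 0.286, -0.683); φ = arcsin(p_z) ≈ -43.06°, λ = atan2(p_y, p_x) ≈ 23.03°.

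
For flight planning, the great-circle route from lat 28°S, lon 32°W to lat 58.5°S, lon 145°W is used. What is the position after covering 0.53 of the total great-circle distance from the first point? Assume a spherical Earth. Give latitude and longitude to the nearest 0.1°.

≈ lat 59.1°S, lon 71.0°W

The haversine formula gives a central angle δ ≈ 1.349 rad (77.3°) between the endpoints.
Interpolate at f = 0.53 with slerp weights a = sin((1−f)δ)/sin δ ≈ 0.607, b = sin(fδ)/sin δ ≈ 0.672.
p = a·p₁ + b·p₂ ≈ (0.167, -0.486, -0.858); φ = arcsin(p_z) ≈ -59.10°, λ = atan2(p_y, p_x) ≈ -71.01°.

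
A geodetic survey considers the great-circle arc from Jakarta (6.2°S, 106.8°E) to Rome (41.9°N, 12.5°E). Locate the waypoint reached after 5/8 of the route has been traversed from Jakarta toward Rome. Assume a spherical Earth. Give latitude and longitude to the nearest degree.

Write both endpoints as unit vectors p₁, p₂ with components (cos φ cos λ, cos φ sin λ, sin φ).
The central angle between the endpoints is δ = arccos(p₁·p₂) ≈ 1.699 rad (97.3°).
Interpolate at f = 5/8 with slerp weights a = sin((1−f)δ)/sin δ ≈ 0.600, b = sin(fδ)/sin δ ≈ 0.880.
p = a·p₁ + b·p₂ ≈ (0.467, 0.713, 0.523); φ = arcsin(p_z) ≈ 31.55°, λ = atan2(p_y, p_x) ≈ 56.74°.

≈ 32°N, 57°E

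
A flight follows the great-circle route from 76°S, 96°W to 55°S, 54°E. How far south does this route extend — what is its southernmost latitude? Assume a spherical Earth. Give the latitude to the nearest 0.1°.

≈ 84.6°S

The great circle lies in the plane with unit normal n̂ = (p₁ × p₂)/|p₁ × p₂|.
Here n̂_z ≈ +0.094; the vertex latitude is φ_max = arccos|n̂_z| ≈ 84.6°.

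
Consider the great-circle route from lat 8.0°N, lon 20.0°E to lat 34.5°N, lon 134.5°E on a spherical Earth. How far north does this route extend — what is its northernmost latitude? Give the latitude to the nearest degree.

The great circle lies in the plane with unit normal n̂ = (p₁ × p₂)/|p₁ × p₂|.
Here n̂_z ≈ +0.769; the vertex latitude is φ_max = arccos|n̂_z| ≈ 39.7°.
Check via Clairaut: cos φ_max = |cos φ₁| · sin C = cos(8.0°)·sin(50.9°) ≈ 0.769, again giving ≈ 39.7°.

≈ 40°N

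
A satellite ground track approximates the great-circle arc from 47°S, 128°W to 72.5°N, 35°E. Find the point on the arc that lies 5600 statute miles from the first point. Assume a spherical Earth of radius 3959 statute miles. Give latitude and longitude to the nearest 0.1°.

Convert each endpoint to a unit vector on the sphere (x = cos φ cos λ, y = cos φ sin λ, z = sin φ).
The central angle between the endpoints is δ = arccos(p₁·p₂) ≈ 2.676 rad (153.3°). The total great-circle distance is δ·R ≈ 2.676 × 3959 ≈ 10595 mi, so the target fraction is f = 5600/10595 ≈ 0.529.
Interpolate at f ≈ 0.529 with slerp weights a = sin((1−f)δ)/sin δ ≈ 2.122, b = sin(fδ)/sin δ ≈ 2.201.
p = a·p₁ + b·p₂ ≈ (-0.349, -0.761, 0.547); φ = arcsin(p_z) ≈ 33.15°, λ = atan2(p_y, p_x) ≈ -114.64°.

≈ 33.1°N, 114.6°W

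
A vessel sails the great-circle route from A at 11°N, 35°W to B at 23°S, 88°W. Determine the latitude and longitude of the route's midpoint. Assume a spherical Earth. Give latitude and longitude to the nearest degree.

Convert each endpoint to a unit vector on the sphere (x = cos φ cos λ, y = cos φ sin λ, z = sin φ).
The central angle between the endpoints is δ = arccos(p₁·p₂) ≈ 1.082 rad (62.0°).
Interpolate at f = 1/2 with slerp weights a = sin((1−f)δ)/sin δ ≈ 0.583, b = sin(fδ)/sin δ ≈ 0.583.
p = a·p₁ + b·p₂ ≈ (0.488, -0.865, -0.117); φ = arcsin(p_z) ≈ -6.70°, λ = atan2(p_y, p_x) ≈ -60.58°.

≈ 7°S, 61°W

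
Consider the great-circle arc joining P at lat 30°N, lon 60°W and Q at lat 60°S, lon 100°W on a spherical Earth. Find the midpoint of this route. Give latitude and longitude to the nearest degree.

Convert each endpoint to a unit vector on the sphere (x = cos φ cos λ, y = cos φ sin λ, z = sin φ).
The central angle between the endpoints is δ = arccos(p₁·p₂) ≈ 1.672 rad (95.8°).
Interpolate at f = 1/2 with slerp weights a = sin((1−f)δ)/sin δ ≈ 0.746, b = sin(fδ)/sin δ ≈ 0.746.
p = a·p₁ + b·p₂ ≈ (0.258, -0.927, -0.273); φ = arcsin(p_z) ≈ -15.84°, λ = atan2(p_y, p_x) ≈ -74.43°.

≈ lat 16°S, lon 74°W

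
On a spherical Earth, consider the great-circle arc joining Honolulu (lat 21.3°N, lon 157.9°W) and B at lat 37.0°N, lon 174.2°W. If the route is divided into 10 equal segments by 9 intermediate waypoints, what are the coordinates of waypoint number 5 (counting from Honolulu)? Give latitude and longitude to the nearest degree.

Write both endpoints as unit vectors p₁, p₂ with components (cos φ cos λ, cos φ sin λ, sin φ).
The central angle between the endpoints is δ = arccos(p₁·p₂) ≈ 0.369 rad (21.1°).
Interpolate at f = 5/10 with slerp weights a = sin((1−f)δ)/sin δ ≈ 0.509, b = sin(fδ)/sin δ ≈ 0.509.
p = a·p₁ + b·p₂ ≈ (-0.843, -0.219, 0.491); φ = arcsin(p_z) ≈ 29.40°, λ = atan2(p_y, p_x) ≈ -165.42°.

≈ lat 29°N, lon 165°W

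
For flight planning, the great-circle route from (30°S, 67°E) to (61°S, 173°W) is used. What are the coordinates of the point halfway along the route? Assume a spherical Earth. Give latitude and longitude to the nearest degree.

≈ (61°S, 101°E)

Write both endpoints as unit vectors p₁, p₂ with components (cos φ cos λ, cos φ sin λ, sin φ).
The central angle between the endpoints is δ = arccos(p₁·p₂) ≈ 1.341 rad (76.9°).
Interpolate at f = 1/2 with slerp weights a = sin((1−f)δ)/sin δ ≈ 0.638, b = sin(fδ)/sin δ ≈ 0.638.
p = a·p₁ + b·p₂ ≈ (-0.091, 0.471, -0.877); φ = arcsin(p_z) ≈ -61.33°, λ = atan2(p_y, p_x) ≈ 100.95°.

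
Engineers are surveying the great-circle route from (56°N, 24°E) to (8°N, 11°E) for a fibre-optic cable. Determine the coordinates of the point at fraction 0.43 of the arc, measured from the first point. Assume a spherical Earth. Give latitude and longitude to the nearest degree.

≈ (36°N, 17°E)

Write both endpoints as unit vectors p₁, p₂ with components (cos φ cos λ, cos φ sin λ, sin φ).
The central angle between the endpoints is δ = arccos(p₁·p₂) ≈ 0.857 rad (49.1°).
Interpolate at f = 0.43 with slerp weights a = sin((1−f)δ)/sin δ ≈ 0.621, b = sin(fδ)/sin δ ≈ 0.477.
p = a·p₁ + b·p₂ ≈ (0.780, 0.231, 0.581); φ = arcsin(p_z) ≈ 35.52°, λ = atan2(p_y, p_x) ≈ 16.51°.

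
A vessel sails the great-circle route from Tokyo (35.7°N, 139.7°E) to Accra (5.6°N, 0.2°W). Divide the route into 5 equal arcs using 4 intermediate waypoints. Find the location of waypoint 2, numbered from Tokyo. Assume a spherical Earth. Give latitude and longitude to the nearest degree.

Convert each endpoint to a unit vector on the sphere (x = cos φ cos λ, y = cos φ sin λ, z = sin φ).
The central angle between the endpoints is δ = arccos(p₁·p₂) ≈ 2.167 rad (124.1°).
Interpolate at f = 2/5 with slerp weights a = sin((1−f)δ)/sin δ ≈ 1.164, b = sin(fδ)/sin δ ≈ 0.921.
p = a·p₁ + b·p₂ ≈ (0.195, 0.608, 0.769); φ = arcsin(p_z) ≈ 50.29°, λ = atan2(p_y, p_x) ≈ 72.19°.

≈ 50°N, 72°E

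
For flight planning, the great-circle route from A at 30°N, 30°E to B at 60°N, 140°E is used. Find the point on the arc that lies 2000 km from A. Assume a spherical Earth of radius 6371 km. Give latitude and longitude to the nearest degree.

≈ 45°N, 42°E

Write both endpoints as unit vectors p₁, p₂ with components (cos φ cos λ, cos φ sin λ, sin φ).
The central angle between the endpoints is δ = arccos(p₁·p₂) ≈ 1.282 rad (73.4°). The total great-circle distance is δ·R ≈ 1.282 × 6371 ≈ 8167 km, so the target fraction is f = 2000/8167 ≈ 0.245.
Interpolate at f ≈ 0.245 with slerp weights a = sin((1−f)δ)/sin δ ≈ 0.859, b = sin(fδ)/sin δ ≈ 0.322.
p = a·p₁ + b·p₂ ≈ (0.521, 0.476, 0.709); φ = arcsin(p_z) ≈ 45.13°, λ = atan2(p_y, p_x) ≈ 42.39°.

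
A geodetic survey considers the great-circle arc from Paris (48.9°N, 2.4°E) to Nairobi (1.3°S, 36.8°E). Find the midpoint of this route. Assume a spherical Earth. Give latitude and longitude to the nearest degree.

≈ 25°N, 23°E

From cos δ = sin φ₁ sin φ₂ + cos φ₁ cos φ₂ cos Δλ, the central angle is δ ≈ 1.018 rad (58.3°).
Interpolate at f = 1/2 with slerp weights a = sin((1−f)δ)/sin δ ≈ 0.573, b = sin(fδ)/sin δ ≈ 0.573.
p = a·p₁ + b·p₂ ≈ (0.834, 0.359, 0.418); φ = arcsin(p_z) ≈ 24.74°, λ = atan2(p_y, p_x) ≈ 23.26°.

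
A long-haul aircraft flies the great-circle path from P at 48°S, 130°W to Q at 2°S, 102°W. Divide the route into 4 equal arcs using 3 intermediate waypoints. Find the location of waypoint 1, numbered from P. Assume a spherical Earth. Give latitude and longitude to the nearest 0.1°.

Write both endpoints as unit vectors p₁, p₂ with components (cos φ cos λ, cos φ sin λ, sin φ).
The central angle between the endpoints is δ = arccos(p₁·p₂) ≈ 0.907 rad (51.9°).
Interpolate at f = 1/4 with slerp weights a = sin((1−f)δ)/sin δ ≈ 0.799, b = sin(fδ)/sin δ ≈ 0.285.
p = a·p₁ + b·p₂ ≈ (-0.403, -0.688, -0.603); φ = arcsin(p_z) ≈ -37.11°, λ = atan2(p_y, p_x) ≈ -120.33°.

≈ 37.1°S, 120.3°W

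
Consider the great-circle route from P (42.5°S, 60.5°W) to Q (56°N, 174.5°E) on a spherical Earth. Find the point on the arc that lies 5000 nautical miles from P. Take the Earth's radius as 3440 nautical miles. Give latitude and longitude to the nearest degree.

≈ (24°N, 116°W)

The haversine formula gives a central angle δ ≈ 2.492 rad (142.8°) between the endpoints. The total great-circle distance is δ·R ≈ 2.492 × 3440 ≈ 8574 nmi, so the target fraction is f = 5000/8574 ≈ 0.583.
Interpolate at f ≈ 0.583 with slerp weights a = sin((1−f)δ)/sin δ ≈ 1.426, b = sin(fδ)/sin δ ≈ 1.643.
p = a·p₁ + b·p₂ ≈ (-0.397, -0.827, 0.399); φ = arcsin(p_z) ≈ 23.50°, λ = atan2(p_y, p_x) ≈ -115.64°.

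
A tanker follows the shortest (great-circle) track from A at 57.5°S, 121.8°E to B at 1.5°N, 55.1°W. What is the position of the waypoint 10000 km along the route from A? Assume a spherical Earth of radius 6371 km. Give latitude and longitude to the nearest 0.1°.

From cos δ = sin φ₁ sin φ₂ + cos φ₁ cos φ₂ cos Δλ, the central angle is δ ≈ 2.163 rad (123.9°). The total great-circle distance is δ·R ≈ 2.163 × 6371 ≈ 13782 km, so the target fraction is f = 10000/13782 ≈ 0.726.
Interpolate at f ≈ 0.726 with slerp weights a = sin((1−f)δ)/sin δ ≈ 0.674, b = sin(fδ)/sin δ ≈ 1.205.
p = a·p₁ + b·p₂ ≈ (0.499, -0.680, -0.537); φ = arcsin(p_z) ≈ -32.49°, λ = atan2(p_y, p_x) ≈ -53.77°.

≈ 32.5°S, 53.8°W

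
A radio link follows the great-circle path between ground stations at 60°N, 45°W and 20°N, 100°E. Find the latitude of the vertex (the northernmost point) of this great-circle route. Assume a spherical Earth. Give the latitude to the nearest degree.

≈ 74°N

The great circle lies in the plane with unit normal n̂ = (p₁ × p₂)/|p₁ × p₂|.
Here n̂_z ≈ +0.271; the vertex latitude is φ_max = arccos|n̂_z| ≈ 74.3°.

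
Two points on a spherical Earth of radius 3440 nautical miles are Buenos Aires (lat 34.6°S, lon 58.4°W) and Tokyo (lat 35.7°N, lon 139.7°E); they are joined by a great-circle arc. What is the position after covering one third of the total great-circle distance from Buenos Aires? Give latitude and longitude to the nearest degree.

≈ lat 12°S, lon 114°W

Write both endpoints as unit vectors p₁, p₂ with components (cos φ cos λ, cos φ sin λ, sin φ).
The central angle between the endpoints is δ = arccos(p₁·p₂) ≈ 2.883 rad (165.2°).
Interpolate at f = 1/3 with slerp weights a = sin((1−f)δ)/sin δ ≈ 3.671, b = sin(fδ)/sin δ ≈ 3.205.
p = a·p₁ + b·p₂ ≈ (-0.402, -0.890, -0.214); φ = arcsin(p_z) ≈ -12.38°, λ = atan2(p_y, p_x) ≈ -114.28°.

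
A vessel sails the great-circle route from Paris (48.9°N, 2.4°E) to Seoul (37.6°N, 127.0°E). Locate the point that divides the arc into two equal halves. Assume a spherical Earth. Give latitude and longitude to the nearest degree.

The haversine formula gives a central angle δ ≈ 1.406 rad (80.6°) between the endpoints.
Interpolate at f = 1/2 with slerp weights a = sin((1−f)δ)/sin δ ≈ 0.655, b = sin(fδ)/sin δ ≈ 0.655.
p = a·p₁ + b·p₂ ≈ (0.118, 0.433, 0.894); φ = arcsin(p_z) ≈ 63.35°, λ = atan2(p_y, p_x) ≈ 74.75°.

≈ 63°N, 75°E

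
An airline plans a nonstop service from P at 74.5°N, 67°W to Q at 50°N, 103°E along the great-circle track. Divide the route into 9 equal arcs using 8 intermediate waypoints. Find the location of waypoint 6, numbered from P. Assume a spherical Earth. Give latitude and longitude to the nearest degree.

≈ 68°N, 100°E

Write both endpoints as unit vectors p₁, p₂ with components (cos φ cos λ, cos φ sin λ, sin φ).
The central angle between the endpoints is δ = arccos(p₁·p₂) ≈ 0.965 rad (55.3°).
Interpolate at f = 6/9 with slerp weights a = sin((1−f)δ)/sin δ ≈ 0.385, b = sin(fδ)/sin δ ≈ 0.730.
p = a·p₁ + b·p₂ ≈ (-0.065, 0.362, 0.930); φ = arcsin(p_z) ≈ 68.39°, λ = atan2(p_y, p_x) ≈ 100.22°.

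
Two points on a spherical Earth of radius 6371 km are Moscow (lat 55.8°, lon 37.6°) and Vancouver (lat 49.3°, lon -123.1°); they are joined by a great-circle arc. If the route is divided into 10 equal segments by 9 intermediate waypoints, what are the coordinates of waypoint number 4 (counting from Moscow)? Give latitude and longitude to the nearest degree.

Write both endpoints as unit vectors p₁, p₂ with components (cos φ cos λ, cos φ sin λ, sin φ).
The central angle between the endpoints is δ = arccos(p₁·p₂) ≈ 1.286 rad (73.7°).
Interpolate at f = 4/10 with slerp weights a = sin((1−f)δ)/sin δ ≈ 0.727, b = sin(fδ)/sin δ ≈ 0.513.
p = a·p₁ + b·p₂ ≈ (0.141, -0.031, 0.990); φ = arcsin(p_z) ≈ 81.70°, λ = atan2(p_y, p_x) ≈ -12.35°.

≈ lat 82°, lon -12°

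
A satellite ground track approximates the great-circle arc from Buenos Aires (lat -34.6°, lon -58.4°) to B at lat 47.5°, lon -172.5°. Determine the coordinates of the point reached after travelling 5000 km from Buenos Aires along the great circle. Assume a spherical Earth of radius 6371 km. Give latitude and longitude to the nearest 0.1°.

Write both endpoints as unit vectors p₁, p₂ with components (cos φ cos λ, cos φ sin λ, sin φ).
The central angle between the endpoints is δ = arccos(p₁·p₂) ≈ 2.273 rad (130.2°). The total great-circle distance is δ·R ≈ 2.273 × 6371 ≈ 14480 km, so the target fraction is f = 5000/14480 ≈ 0.345.
Interpolate at f ≈ 0.345 with slerp weights a = sin((1−f)δ)/sin δ ≈ 1.305, b = sin(fδ)/sin δ ≈ 0.926.
p = a·p₁ + b·p₂ ≈ (-0.057, -0.997, -0.059); φ = arcsin(p_z) ≈ -3.37°, λ = atan2(p_y, p_x) ≈ -93.27°.

≈ lat -3.4°, lon -93.3°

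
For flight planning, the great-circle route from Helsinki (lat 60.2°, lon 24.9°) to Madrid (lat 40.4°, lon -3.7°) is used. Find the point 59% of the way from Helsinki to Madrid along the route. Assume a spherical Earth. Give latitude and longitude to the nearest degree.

≈ lat 49°, lon 5°

From cos δ = sin φ₁ sin φ₂ + cos φ₁ cos φ₂ cos Δλ, the central angle is δ ≈ 0.463 rad (26.5°).
Interpolate at f = 0.59 with slerp weights a = sin((1−f)δ)/sin δ ≈ 0.422, b = sin(fδ)/sin δ ≈ 0.604.
p = a·p₁ + b·p₂ ≈ (0.649, 0.059, 0.758); φ = arcsin(p_z) ≈ 49.30°, λ = atan2(p_y, p_x) ≈ 5.17°.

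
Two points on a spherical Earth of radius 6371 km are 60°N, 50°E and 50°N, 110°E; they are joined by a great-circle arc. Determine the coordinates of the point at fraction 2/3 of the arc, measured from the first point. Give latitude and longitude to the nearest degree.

≈ 56°N, 94°E

Write both endpoints as unit vectors p₁, p₂ with components (cos φ cos λ, cos φ sin λ, sin φ).
The central angle between the endpoints is δ = arccos(p₁·p₂) ≈ 0.602 rad (34.5°).
Interpolate at f = 2/3 with slerp weights a = sin((1−f)δ)/sin δ ≈ 0.352, b = sin(fδ)/sin δ ≈ 0.690.
p = a·p₁ + b·p₂ ≈ (-0.039, 0.552, 0.833); φ = arcsin(p_z) ≈ 56.44°, λ = atan2(p_y, p_x) ≈ 94.00°.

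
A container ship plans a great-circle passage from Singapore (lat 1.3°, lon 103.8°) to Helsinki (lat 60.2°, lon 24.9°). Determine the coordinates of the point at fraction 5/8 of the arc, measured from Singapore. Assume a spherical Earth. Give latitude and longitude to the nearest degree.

≈ lat 45°, lon 71°

The haversine formula gives a central angle δ ≈ 1.455 rad (83.4°) between the endpoints.
Interpolate at f = 5/8 with slerp weights a = sin((1−f)δ)/sin δ ≈ 0.523, b = sin(fδ)/sin δ ≈ 0.794.
p = a·p₁ + b·p₂ ≈ (0.234, 0.674, 0.701); φ = arcsin(p_z) ≈ 44.53°, λ = atan2(p_y, p_x) ≈ 70.88°.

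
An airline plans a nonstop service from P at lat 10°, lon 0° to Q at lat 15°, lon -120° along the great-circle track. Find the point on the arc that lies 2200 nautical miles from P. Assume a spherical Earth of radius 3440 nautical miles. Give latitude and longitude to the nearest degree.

≈ lat 21°, lon -36°

Write both endpoints as unit vectors p₁, p₂ with components (cos φ cos λ, cos φ sin λ, sin φ).
The central angle between the endpoints is δ = arccos(p₁·p₂) ≈ 2.016 rad (115.5°). The total great-circle distance is δ·R ≈ 2.016 × 3440 ≈ 6935 nmi, so the target fraction is f = 2200/6935 ≈ 0.317.
Interpolate at f ≈ 0.317 with slerp weights a = sin((1−f)δ)/sin δ ≈ 1.087, b = sin(fδ)/sin δ ≈ 0.661.
p = a·p₁ + b·p₂ ≈ (0.751, -0.553, 0.360); φ = arcsin(p_z) ≈ 21.10°, λ = atan2(p_y, p_x) ≈ -36.36°.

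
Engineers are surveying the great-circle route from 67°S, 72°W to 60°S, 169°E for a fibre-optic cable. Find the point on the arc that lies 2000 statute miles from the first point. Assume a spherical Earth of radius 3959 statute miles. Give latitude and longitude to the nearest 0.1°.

The haversine formula gives a central angle δ ≈ 0.792 rad (45.4°) between the endpoints. The total great-circle distance is δ·R ≈ 0.792 × 3959 ≈ 3135 mi, so the target fraction is f = 2000/3135 ≈ 0.638.
Interpolate at f ≈ 0.638 with slerp weights a = sin((1−f)δ)/sin δ ≈ 0.397, b = sin(fδ)/sin δ ≈ 0.680.
p = a·p₁ + b·p₂ ≈ (-0.286, -0.083, -0.955); φ = arcsin(p_z) ≈ -72.69°, λ = atan2(p_y, p_x) ≈ -163.84°.

≈ 72.7°S, 163.8°W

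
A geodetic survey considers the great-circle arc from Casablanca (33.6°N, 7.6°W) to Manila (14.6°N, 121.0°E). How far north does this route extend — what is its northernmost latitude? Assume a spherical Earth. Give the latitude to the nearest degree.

The great circle lies in the plane with unit normal n̂ = (p₁ × p₂)/|p₁ × p₂|.
Here n̂_z ≈ +0.676; the vertex latitude is φ_max = arccos|n̂_z| ≈ 47.5°.
Check via Clairaut: cos φ_max = |cos φ₁| · sin C = cos(33.6°)·sin(54.3°) ≈ 0.676, again giving ≈ 47.5°.

≈ 47°N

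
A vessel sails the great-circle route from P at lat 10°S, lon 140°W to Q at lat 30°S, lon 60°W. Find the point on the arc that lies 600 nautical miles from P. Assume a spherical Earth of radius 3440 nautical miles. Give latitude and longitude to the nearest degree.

Convert each endpoint to a unit vector on the sphere (x = cos φ cos λ, y = cos φ sin λ, z = sin φ).
The central angle between the endpoints is δ = arccos(p₁·p₂) ≈ 1.334 rad (76.4°). The total great-circle distance is δ·R ≈ 1.334 × 3440 ≈ 4588 nmi, so the target fraction is f = 600/4588 ≈ 0.131.
Interpolate at f ≈ 0.131 with slerp weights a = sin((1−f)δ)/sin δ ≈ 0.943, b = sin(fδ)/sin δ ≈ 0.179.
p = a·p₁ + b·p₂ ≈ (-0.634, -0.731, -0.253); φ = arcsin(p_z) ≈ -14.65°, λ = atan2(p_y, p_x) ≈ -130.94°.

≈ lat 15°S, lon 131°W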